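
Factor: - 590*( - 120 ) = 70800 = 2^4*3^1 * 5^2*59^1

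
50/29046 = 25/14523 = 0.00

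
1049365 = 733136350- 732086985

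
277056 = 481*576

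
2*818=1636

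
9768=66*148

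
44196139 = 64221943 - 20025804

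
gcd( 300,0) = 300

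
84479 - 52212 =32267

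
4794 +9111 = 13905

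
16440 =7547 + 8893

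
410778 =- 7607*( -54) 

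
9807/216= 45 + 29/72 = 45.40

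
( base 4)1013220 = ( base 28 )5nk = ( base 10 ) 4584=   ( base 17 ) FEB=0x11E8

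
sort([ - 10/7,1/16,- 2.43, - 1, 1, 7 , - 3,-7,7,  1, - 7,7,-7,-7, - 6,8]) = [-7, - 7, - 7, - 7,-6, - 3, -2.43, - 10/7, - 1,1/16,1,1,7,7, 7,8]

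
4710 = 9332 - 4622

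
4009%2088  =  1921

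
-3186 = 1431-4617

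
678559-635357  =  43202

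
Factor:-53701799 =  - 89^1*603391^1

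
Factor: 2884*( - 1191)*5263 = - 2^2*3^1*7^1*19^1*103^1*277^1*397^1= -18077583972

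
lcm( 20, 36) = 180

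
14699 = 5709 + 8990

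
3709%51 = 37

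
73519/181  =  73519/181=406.18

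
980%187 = 45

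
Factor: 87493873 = 31^1*59^1*47837^1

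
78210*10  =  782100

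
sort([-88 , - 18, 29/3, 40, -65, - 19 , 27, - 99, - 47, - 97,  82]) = [ - 99, - 97, - 88, - 65, - 47, - 19, - 18,29/3, 27,40,82] 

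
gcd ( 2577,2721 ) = 3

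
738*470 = 346860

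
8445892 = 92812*91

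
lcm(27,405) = 405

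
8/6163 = 8/6163 = 0.00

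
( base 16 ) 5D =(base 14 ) 69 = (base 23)41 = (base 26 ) 3F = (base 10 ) 93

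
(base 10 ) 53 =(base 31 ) 1M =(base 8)65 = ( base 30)1N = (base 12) 45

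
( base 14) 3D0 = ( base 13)473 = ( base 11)640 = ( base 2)1100000010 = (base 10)770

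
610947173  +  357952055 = 968899228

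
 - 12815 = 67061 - 79876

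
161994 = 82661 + 79333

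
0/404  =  0= 0.00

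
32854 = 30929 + 1925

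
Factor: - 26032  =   - 2^4* 1627^1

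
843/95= 8  +  83/95 = 8.87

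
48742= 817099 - 768357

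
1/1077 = 1/1077 = 0.00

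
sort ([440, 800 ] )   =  [ 440 , 800]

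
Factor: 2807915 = 5^1*11^1*19^1*2687^1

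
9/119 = 9/119 = 0.08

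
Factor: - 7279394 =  - 2^1*19^1 *191563^1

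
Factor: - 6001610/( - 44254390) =600161/4425439 = 383^1*1567^1 * 1973^ ( -1)* 2243^( - 1 ) 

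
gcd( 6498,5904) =18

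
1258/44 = 28 + 13/22 = 28.59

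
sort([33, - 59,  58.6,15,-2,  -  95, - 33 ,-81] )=[-95,-81,  -  59, - 33,-2,15, 33,58.6 ]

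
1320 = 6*220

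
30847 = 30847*1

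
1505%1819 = 1505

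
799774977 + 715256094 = 1515031071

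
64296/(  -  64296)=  - 1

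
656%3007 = 656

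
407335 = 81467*5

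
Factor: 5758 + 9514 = 2^3 * 23^1 * 83^1 = 15272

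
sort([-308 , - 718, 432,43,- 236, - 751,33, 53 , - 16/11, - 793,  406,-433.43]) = [ - 793,-751, - 718, - 433.43, - 308,-236,  -  16/11,33, 43, 53,406,432]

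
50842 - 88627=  -37785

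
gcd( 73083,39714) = 3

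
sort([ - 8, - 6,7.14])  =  [ - 8, - 6,7.14 ]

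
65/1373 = 65/1373 = 0.05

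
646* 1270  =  820420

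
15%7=1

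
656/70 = 328/35= 9.37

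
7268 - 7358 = -90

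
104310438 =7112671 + 97197767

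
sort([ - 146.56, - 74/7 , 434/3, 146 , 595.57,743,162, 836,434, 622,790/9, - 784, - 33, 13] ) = [ - 784, - 146.56, - 33, - 74/7,13 , 790/9 , 434/3 , 146,162,  434,595.57, 622 , 743  ,  836] 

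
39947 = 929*43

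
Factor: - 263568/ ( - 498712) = 102/193 = 2^1*3^1*17^1*193^( - 1 )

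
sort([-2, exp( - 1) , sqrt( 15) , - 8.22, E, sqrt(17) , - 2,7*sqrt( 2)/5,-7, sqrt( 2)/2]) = [ - 8.22, - 7, - 2,- 2,  exp( - 1), sqrt( 2 )/2, 7*sqrt (2)/5,E,sqrt( 15),sqrt( 17 )]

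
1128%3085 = 1128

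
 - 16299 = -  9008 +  - 7291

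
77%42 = 35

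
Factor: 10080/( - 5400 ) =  - 28/15 = -2^2*3^(-1)*5^(-1) * 7^1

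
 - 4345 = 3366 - 7711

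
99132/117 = 33044/39 = 847.28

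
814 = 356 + 458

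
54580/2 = 27290 = 27290.00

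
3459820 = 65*53228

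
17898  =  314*57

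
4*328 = 1312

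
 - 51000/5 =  - 10200=- 10200.00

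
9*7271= 65439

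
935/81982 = 935/81982 = 0.01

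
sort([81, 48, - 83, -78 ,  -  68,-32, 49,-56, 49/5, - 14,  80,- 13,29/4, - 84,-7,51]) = [ - 84 , - 83, - 78, - 68,- 56,  -  32 ,-14, - 13,  -  7,29/4,49/5,48, 49,51,80,81 ] 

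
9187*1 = 9187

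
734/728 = 1 + 3/364 = 1.01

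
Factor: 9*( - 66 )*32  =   - 2^6*3^3*11^1 = -  19008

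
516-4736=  - 4220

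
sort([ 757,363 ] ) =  [363 , 757 ]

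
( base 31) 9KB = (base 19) 16D8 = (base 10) 9280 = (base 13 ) 42BB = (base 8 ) 22100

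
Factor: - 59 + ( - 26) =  - 85 = - 5^1*17^1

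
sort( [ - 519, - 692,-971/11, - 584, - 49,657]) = [ - 692,- 584 , - 519 ,-971/11, - 49,657 ]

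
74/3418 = 37/1709 =0.02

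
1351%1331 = 20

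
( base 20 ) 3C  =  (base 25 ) 2M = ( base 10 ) 72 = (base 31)2a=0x48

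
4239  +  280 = 4519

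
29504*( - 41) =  - 1209664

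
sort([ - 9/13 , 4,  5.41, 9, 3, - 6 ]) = [ - 6, - 9/13,  3, 4, 5.41,  9]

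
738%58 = 42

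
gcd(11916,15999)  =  3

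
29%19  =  10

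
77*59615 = 4590355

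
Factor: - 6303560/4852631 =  - 2^3*5^1*7^(-1 )*59^1*433^(-1) * 1601^( - 1)*2671^1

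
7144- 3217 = 3927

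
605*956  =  578380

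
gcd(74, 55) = 1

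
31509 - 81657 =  - 50148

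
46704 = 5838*8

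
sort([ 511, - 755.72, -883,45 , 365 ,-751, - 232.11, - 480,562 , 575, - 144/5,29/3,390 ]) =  [ - 883,-755.72, - 751, - 480,- 232.11, - 144/5,  29/3 , 45, 365,  390,511 , 562, 575] 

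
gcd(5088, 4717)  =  53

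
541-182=359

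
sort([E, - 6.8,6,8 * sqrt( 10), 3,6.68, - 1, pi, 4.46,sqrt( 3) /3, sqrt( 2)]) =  [ - 6.8, - 1 , sqrt( 3) /3,sqrt( 2 ), E, 3,pi,4.46,  6, 6.68,8* sqrt( 10 ) ] 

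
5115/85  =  60 + 3/17 = 60.18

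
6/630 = 1/105 = 0.01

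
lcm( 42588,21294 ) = 42588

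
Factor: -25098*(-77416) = 2^4 * 3^1 * 47^1 * 89^1 * 9677^1 = 1942986768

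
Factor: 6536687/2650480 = 2^(  -  4)*5^( - 1 )*7^ ( - 1 )*17^1* 29^1*4733^(  -  1 )*13259^1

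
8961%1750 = 211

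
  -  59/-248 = 59/248 = 0.24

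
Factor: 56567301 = 3^1*7^1*139^1*19379^1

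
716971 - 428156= 288815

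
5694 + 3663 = 9357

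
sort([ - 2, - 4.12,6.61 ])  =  [-4.12, - 2,6.61 ]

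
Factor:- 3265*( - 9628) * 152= 2^5*5^1*19^1*29^1 * 83^1*653^1 = 4778183840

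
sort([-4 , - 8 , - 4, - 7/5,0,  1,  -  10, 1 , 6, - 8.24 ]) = [ - 10, - 8.24, -8, - 4 ,-4, - 7/5, 0,1,1, 6]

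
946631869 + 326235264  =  1272867133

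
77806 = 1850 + 75956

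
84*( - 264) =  -22176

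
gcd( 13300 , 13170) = 10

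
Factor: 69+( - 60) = 9 = 3^2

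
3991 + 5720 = 9711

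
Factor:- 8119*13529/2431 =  -11^ ( - 1)*13^(-1 )*17^ ( - 1 )*23^1*83^1* 163^1*353^1=- 109841951/2431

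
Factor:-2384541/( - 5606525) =3^2*5^( - 2 )*224261^( - 1 ) * 264949^1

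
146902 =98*1499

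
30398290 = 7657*3970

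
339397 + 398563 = 737960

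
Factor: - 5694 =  - 2^1*3^1*13^1*73^1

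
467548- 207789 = 259759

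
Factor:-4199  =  - 13^1 * 17^1  *19^1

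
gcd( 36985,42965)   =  65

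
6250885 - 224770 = 6026115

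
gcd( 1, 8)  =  1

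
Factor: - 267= - 3^1*89^1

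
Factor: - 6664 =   -  2^3 * 7^2 * 17^1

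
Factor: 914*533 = 487162 = 2^1*13^1 * 41^1*457^1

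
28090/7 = 28090/7=4012.86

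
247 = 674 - 427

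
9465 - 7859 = 1606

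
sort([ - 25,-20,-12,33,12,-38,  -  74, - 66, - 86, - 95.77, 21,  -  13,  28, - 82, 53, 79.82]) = [ - 95.77, - 86, - 82,  -  74, - 66,-38,-25, - 20, - 13, -12,12, 21,28, 33,53, 79.82]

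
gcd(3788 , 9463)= 1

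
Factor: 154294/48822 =749/237= 3^( - 1)* 7^1*79^( - 1 )*107^1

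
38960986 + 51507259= 90468245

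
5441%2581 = 279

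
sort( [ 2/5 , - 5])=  [ - 5, 2/5]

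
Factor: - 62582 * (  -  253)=15833246  =  2^1*11^1*13^1 * 23^1 * 29^1*83^1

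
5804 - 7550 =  - 1746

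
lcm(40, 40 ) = 40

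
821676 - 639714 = 181962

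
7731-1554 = 6177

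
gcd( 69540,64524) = 228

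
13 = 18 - 5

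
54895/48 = 1143  +  31/48 = 1143.65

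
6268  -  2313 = 3955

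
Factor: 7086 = 2^1 * 3^1*1181^1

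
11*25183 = 277013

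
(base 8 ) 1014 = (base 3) 201102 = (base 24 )lk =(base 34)fe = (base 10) 524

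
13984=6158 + 7826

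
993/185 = 5 + 68/185  =  5.37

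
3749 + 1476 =5225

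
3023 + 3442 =6465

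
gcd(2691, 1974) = 3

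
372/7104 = 31/592 = 0.05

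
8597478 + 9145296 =17742774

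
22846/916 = 11423/458=24.94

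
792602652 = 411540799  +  381061853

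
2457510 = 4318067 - 1860557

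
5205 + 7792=12997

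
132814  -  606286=-473472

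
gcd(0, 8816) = 8816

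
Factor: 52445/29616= 2^( - 4) * 3^( - 1)  *  5^1*17^1 = 85/48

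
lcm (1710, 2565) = 5130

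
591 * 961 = 567951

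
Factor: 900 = 2^2*3^2*5^2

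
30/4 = 15/2 = 7.50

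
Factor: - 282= - 2^1*3^1*47^1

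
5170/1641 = 3+247/1641 =3.15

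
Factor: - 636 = - 2^2*3^1*53^1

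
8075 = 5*1615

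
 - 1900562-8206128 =-10106690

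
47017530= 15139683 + 31877847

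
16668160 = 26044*640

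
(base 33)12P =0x49C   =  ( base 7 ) 3304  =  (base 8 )2234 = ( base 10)1180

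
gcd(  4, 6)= 2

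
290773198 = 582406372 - 291633174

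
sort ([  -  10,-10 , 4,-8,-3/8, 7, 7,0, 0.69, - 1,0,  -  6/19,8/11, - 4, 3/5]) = [ - 10,  -  10, -8,-4, - 1, -3/8,-6/19, 0, 0,3/5, 0.69, 8/11, 4, 7,7]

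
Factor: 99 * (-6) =-2^1*3^3 * 11^1 = - 594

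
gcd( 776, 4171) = 97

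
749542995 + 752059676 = 1501602671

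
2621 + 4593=7214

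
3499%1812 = 1687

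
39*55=2145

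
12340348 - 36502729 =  - 24162381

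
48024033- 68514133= - 20490100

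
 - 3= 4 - 7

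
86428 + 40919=127347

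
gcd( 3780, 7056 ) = 252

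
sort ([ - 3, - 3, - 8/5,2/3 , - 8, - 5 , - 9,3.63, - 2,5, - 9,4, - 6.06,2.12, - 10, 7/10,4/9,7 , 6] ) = [ -10, - 9, - 9, - 8, - 6.06,-5, - 3, - 3,-2, - 8/5,4/9,2/3,7/10,2.12 , 3.63,4,5,6,7]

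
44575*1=44575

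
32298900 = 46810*690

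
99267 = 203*489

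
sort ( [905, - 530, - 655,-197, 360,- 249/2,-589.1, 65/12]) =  [ - 655, - 589.1, - 530,  -  197,-249/2, 65/12,360, 905]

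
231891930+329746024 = 561637954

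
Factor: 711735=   3^1* 5^1*23^1 * 2063^1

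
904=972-68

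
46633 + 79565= 126198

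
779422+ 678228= 1457650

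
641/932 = 641/932  =  0.69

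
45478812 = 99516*457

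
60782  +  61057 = 121839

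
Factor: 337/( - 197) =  - 197^( - 1 )*337^1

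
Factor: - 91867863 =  - 3^1*103^1*127^1 * 2341^1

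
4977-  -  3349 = 8326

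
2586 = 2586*1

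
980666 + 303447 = 1284113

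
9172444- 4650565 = 4521879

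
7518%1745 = 538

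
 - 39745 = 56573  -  96318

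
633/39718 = 633/39718 = 0.02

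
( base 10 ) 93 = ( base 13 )72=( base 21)49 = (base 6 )233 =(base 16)5d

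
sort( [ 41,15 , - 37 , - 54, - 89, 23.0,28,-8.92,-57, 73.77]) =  [ - 89, - 57,-54, - 37, - 8.92,15 , 23.0,28, 41,73.77 ] 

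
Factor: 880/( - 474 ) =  -2^3*3^( - 1)*5^1*11^1*79^( - 1) = - 440/237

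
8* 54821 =438568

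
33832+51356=85188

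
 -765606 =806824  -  1572430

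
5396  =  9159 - 3763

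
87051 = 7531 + 79520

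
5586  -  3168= 2418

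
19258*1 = 19258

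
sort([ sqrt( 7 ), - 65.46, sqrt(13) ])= [  -  65.46, sqrt (7 ),sqrt( 13 ) ] 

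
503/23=21+20/23 = 21.87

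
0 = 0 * 67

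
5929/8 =741 + 1/8  =  741.12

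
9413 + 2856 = 12269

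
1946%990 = 956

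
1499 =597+902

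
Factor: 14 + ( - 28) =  - 14 = -2^1*7^1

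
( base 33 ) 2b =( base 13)5c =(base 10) 77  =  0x4d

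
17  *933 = 15861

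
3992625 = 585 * 6825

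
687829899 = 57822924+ 630006975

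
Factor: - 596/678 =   -  2^1*3^( - 1)*113^(  -  1)*149^1  =  - 298/339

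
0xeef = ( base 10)3823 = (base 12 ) 2267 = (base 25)62N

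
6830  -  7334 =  - 504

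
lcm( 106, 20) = 1060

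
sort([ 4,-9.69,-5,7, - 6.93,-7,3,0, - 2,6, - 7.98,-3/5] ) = [-9.69,  -  7.98, - 7, -6.93 , - 5,-2, - 3/5, 0,3,4,6, 7]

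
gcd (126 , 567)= 63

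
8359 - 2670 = 5689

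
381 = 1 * 381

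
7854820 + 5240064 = 13094884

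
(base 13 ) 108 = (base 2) 10110001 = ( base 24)79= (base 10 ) 177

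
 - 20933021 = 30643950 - 51576971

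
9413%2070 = 1133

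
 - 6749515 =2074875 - 8824390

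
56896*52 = 2958592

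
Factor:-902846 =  - 2^1*7^1* 64489^1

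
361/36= 361/36 = 10.03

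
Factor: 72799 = 43^1*1693^1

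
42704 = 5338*8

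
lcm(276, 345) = 1380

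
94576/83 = 94576/83 = 1139.47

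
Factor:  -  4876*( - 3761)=18338636 = 2^2 * 23^1*53^1*3761^1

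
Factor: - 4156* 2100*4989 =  - 2^4*3^2*5^2*7^1*1039^1* 1663^1  =  - 43541996400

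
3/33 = 1/11 = 0.09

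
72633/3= 24211 =24211.00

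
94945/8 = 94945/8= 11868.12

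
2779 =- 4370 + 7149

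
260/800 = 13/40 = 0.33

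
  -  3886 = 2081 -5967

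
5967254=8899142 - 2931888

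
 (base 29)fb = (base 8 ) 676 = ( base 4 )12332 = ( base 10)446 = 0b110111110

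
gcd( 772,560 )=4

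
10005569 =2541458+7464111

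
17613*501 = 8824113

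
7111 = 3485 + 3626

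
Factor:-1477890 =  - 2^1*3^2*5^1*16421^1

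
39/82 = 39/82  =  0.48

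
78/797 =78/797 = 0.10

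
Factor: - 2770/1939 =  - 10/7= -2^1 * 5^1*7^( -1 ) 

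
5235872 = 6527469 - 1291597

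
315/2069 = 315/2069 =0.15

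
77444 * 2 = 154888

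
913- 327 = 586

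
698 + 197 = 895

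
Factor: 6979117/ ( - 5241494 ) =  - 2^( - 1)* 37^( - 1)*193^( - 1)* 367^( - 1)*6979117^1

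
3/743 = 3/743 = 0.00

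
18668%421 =144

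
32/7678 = 16/3839 = 0.00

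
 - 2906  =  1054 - 3960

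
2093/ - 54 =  - 39 + 13/54 = - 38.76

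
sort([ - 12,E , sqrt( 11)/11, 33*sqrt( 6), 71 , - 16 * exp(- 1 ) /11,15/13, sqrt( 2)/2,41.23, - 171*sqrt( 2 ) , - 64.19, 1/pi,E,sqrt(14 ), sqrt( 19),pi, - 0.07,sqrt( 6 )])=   [ -171*sqrt(2), - 64.19,-12, - 16*exp( - 1)/11, - 0.07,sqrt( 11 ) /11, 1/pi,  sqrt( 2) /2,15/13 , sqrt( 6),  E,E,pi,  sqrt(14 ), sqrt(19),41.23,71,33*sqrt( 6) ]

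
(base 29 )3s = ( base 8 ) 163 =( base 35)3a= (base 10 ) 115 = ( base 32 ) 3J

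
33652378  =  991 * 33958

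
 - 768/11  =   - 70 + 2/11 = - 69.82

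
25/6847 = 25/6847 = 0.00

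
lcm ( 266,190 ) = 1330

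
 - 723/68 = - 11  +  25/68  =  - 10.63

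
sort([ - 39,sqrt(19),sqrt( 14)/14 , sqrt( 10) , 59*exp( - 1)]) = [ - 39 , sqrt( 14 ) /14,sqrt( 10),sqrt(19 ) , 59*exp( - 1 )] 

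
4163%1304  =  251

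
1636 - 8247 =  - 6611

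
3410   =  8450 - 5040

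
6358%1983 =409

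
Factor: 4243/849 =3^( - 1 )*283^( - 1 )* 4243^1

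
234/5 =46+ 4/5 = 46.80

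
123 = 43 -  - 80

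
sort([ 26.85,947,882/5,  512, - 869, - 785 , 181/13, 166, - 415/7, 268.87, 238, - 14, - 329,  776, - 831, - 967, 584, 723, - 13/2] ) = [-967, - 869, - 831,  -  785, - 329, - 415/7, - 14, - 13/2, 181/13,  26.85,166, 882/5,238, 268.87, 512 , 584, 723,776,947] 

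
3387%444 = 279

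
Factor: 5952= 2^6* 3^1*31^1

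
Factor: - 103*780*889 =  - 2^2*3^1*5^1 * 7^1*13^1*103^1*127^1= -71422260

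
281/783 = 281/783 = 0.36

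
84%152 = 84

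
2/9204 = 1/4602 = 0.00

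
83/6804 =83/6804 = 0.01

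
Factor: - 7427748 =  - 2^2*3^1*618979^1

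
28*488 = 13664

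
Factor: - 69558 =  -2^1* 3^1*11593^1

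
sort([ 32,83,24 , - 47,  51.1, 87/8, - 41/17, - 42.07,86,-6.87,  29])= [  -  47, - 42.07, - 6.87, - 41/17, 87/8,24,29, 32,51.1,83,86 ] 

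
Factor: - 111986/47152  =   - 2^( - 3 )*19^1 = -19/8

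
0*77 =0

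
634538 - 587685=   46853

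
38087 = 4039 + 34048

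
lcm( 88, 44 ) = 88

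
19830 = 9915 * 2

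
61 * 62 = 3782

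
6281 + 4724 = 11005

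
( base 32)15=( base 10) 37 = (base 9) 41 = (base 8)45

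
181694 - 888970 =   -  707276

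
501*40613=20347113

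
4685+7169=11854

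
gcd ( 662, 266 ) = 2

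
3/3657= 1/1219= 0.00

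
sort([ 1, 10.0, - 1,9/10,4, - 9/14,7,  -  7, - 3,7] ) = [ - 7, - 3 ,  -  1, - 9/14, 9/10, 1, 4,7, 7,10.0] 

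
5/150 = 1/30 = 0.03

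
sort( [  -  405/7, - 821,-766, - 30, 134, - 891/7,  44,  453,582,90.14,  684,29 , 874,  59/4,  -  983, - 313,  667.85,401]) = [ - 983, - 821, - 766, - 313, - 891/7, - 405/7, - 30,59/4,29 , 44,90.14,134,401,453,582,667.85,684,874]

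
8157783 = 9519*857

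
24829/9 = 2758 + 7/9 = 2758.78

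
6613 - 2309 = 4304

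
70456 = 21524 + 48932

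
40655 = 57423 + -16768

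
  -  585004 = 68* ( - 8603) 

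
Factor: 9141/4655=3^1* 5^(  -  1 )* 7^( - 2)*11^1 * 19^ ( - 1)*277^1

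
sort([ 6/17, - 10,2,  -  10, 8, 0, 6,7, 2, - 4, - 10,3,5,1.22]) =[-10, - 10, - 10, - 4,0,6/17,1.22, 2,2,  3, 5,6  ,  7,8 ] 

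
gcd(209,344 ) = 1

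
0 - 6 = -6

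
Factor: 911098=2^1 * 17^1 *127^1*211^1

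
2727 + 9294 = 12021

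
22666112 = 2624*8638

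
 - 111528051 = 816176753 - 927704804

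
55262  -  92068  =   - 36806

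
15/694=15/694=0.02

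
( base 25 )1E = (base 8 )47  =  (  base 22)1h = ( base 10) 39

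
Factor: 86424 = 2^3*3^1*13^1*277^1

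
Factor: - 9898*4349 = - 2^1*7^2*101^1*4349^1 = -  43046402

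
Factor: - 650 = - 2^1*5^2* 13^1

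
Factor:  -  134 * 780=-2^3 * 3^1*5^1*13^1* 67^1 = - 104520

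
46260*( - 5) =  - 231300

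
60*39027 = 2341620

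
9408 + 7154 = 16562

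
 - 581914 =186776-768690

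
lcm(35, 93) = 3255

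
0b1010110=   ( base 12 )72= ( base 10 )86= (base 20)46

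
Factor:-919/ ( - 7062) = 2^( - 1)*3^( - 1 ) * 11^( - 1)*107^( - 1 ) * 919^1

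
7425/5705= 1 + 344/1141 =1.30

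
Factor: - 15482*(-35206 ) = 2^2*29^1*607^1* 7741^1  =  545059292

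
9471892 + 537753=10009645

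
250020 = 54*4630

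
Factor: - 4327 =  - 4327^1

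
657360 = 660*996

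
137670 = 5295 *26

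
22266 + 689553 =711819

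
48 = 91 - 43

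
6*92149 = 552894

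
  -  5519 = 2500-8019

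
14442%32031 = 14442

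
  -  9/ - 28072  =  9/28072 = 0.00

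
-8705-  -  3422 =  -5283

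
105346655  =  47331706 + 58014949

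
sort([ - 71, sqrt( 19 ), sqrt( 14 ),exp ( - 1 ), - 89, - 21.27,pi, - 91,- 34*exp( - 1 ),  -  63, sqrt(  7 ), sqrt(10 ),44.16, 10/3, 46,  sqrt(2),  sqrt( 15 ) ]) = [ - 91, - 89, - 71, - 63,-21.27,  -  34 *exp( - 1),exp( - 1 ), sqrt( 2), sqrt( 7 ),pi,  sqrt( 10 ),  10/3 , sqrt( 14), sqrt(15 ), sqrt( 19),44.16,46] 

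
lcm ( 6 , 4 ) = 12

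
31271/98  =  319 + 9/98= 319.09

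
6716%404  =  252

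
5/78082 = 5/78082=   0.00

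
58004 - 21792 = 36212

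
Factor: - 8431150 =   -  2^1*5^2*7^1*13^1*17^1*109^1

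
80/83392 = 5/5212 =0.00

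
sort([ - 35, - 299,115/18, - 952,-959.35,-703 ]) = [- 959.35,-952, - 703 , - 299 , - 35,115/18] 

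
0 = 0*30034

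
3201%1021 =138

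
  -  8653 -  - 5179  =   - 3474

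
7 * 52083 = 364581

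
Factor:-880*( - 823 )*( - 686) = - 2^5*5^1*7^3*11^1*823^1 = - 496828640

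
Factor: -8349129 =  - 3^3*29^1*10663^1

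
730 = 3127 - 2397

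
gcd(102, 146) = 2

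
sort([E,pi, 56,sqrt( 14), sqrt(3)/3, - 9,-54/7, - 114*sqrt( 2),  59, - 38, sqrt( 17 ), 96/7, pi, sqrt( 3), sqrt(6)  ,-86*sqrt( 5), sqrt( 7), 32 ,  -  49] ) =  [- 86*sqrt( 5 ), -114*sqrt( 2), - 49, -38, - 9, - 54/7,  sqrt( 3 ) /3, sqrt(3), sqrt( 6), sqrt( 7),E,pi , pi, sqrt(14), sqrt( 17), 96/7,32, 56,59]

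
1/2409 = 1/2409 = 0.00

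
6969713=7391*943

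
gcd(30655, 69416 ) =1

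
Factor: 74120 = 2^3 * 5^1*17^1*109^1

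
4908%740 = 468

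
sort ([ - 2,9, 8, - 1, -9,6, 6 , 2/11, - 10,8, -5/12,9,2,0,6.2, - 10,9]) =[ - 10, -10, - 9,-2,-1, - 5/12,  0, 2/11, 2,6, 6,6.2,8, 8, 9, 9, 9]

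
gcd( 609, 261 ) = 87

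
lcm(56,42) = 168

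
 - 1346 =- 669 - 677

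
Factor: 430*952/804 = 2^2*3^( - 1 )*5^1*7^1*17^1*43^1*67^( -1) = 102340/201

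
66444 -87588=- 21144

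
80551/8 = 10068+ 7/8 = 10068.88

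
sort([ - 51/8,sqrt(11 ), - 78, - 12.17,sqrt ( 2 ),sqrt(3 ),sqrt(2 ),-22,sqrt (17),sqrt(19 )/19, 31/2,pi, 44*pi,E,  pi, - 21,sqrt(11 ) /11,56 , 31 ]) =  [- 78,-22 , - 21, -12.17, - 51/8,sqrt(19 ) /19, sqrt (11)/11,sqrt ( 2), sqrt( 2 ),sqrt(3) , E,pi, pi , sqrt (11),sqrt(17 ),31/2,31, 56,44 * pi] 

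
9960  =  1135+8825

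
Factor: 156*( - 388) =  - 2^4*3^1*13^1*97^1 = - 60528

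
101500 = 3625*28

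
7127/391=7127/391 = 18.23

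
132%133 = 132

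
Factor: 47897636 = 2^2*17^1*73^1 * 9649^1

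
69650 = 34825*2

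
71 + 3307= 3378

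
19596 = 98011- 78415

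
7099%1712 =251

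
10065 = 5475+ 4590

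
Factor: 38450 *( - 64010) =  - 2^2*5^3 * 37^1  *173^1*769^1 = - 2461184500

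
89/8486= 89/8486 = 0.01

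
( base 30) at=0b101001001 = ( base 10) 329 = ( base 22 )EL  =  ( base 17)126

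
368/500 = 92/125 = 0.74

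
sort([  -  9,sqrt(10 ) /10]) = [-9, sqrt (10)/10 ] 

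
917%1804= 917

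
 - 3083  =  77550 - 80633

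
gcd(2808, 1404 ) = 1404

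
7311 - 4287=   3024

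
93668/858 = 109 + 73/429 = 109.17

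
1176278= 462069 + 714209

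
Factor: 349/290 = 2^( - 1)* 5^( - 1) * 29^( - 1)*349^1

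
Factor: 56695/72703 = 5^1*17^1*109^( - 1) = 85/109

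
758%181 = 34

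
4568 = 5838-1270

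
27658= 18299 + 9359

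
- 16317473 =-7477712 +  - 8839761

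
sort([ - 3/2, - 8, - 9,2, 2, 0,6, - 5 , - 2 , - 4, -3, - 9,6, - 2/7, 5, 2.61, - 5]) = [-9, - 9, - 8, - 5, - 5, - 4,  -  3, - 2  , - 3/2, - 2/7,0,2, 2, 2.61, 5, 6,  6 ]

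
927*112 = 103824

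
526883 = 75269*7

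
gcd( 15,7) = 1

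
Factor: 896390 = 2^1*5^1*11^1 * 29^1*281^1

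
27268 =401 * 68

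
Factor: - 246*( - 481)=2^1*3^1*13^1 *37^1*41^1 = 118326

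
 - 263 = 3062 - 3325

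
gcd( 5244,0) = 5244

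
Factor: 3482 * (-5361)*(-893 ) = 16669632786=2^1 * 3^1 * 19^1*47^1*1741^1 * 1787^1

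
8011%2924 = 2163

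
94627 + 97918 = 192545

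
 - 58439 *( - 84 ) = 4908876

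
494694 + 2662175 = 3156869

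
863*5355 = 4621365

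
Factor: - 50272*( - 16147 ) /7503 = 811741984/7503=2^5*3^( - 1 ) *41^(-1)*61^( - 1)*67^1*241^1*1571^1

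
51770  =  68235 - 16465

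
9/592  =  9/592= 0.02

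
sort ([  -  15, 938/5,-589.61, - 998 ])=[ - 998, - 589.61, - 15,938/5]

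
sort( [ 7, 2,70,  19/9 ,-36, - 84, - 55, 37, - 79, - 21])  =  [ - 84, - 79, - 55, - 36, - 21,2,19/9,7, 37, 70]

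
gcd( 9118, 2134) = 194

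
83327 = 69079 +14248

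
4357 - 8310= - 3953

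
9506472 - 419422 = 9087050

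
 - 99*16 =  - 1584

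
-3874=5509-9383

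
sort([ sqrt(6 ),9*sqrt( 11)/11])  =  [ sqrt( 6)  ,  9*sqrt(11)/11 ] 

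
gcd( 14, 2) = 2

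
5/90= 1/18= 0.06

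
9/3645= 1/405= 0.00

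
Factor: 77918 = 2^1 *38959^1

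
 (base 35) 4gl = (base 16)1569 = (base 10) 5481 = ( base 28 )6rl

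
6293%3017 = 259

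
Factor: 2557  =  2557^1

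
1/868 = 1/868 = 0.00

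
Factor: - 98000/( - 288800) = 2^( - 1 )*5^1* 7^2 *19^( - 2)=245/722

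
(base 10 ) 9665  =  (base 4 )2113001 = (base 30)AM5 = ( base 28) C95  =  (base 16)25C1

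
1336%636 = 64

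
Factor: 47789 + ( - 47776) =13^1 = 13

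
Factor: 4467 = 3^1*1489^1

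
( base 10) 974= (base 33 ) TH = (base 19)2d5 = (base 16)3CE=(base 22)206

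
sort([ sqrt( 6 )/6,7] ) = [ sqrt( 6 )/6,7]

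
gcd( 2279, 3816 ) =53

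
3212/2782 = 1 + 215/1391 = 1.15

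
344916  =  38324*9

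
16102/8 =8051/4 = 2012.75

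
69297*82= 5682354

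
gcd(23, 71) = 1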